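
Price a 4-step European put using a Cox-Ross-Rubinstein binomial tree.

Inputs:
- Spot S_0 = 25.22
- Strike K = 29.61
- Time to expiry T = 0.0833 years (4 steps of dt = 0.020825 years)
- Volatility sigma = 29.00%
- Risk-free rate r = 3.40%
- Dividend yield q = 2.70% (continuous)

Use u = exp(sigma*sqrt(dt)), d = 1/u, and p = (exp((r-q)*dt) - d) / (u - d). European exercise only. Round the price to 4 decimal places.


Answer: Price = V(0,0) = 4.3749

Derivation:
dt = T/N = 0.020825
u = exp(sigma*sqrt(dt)) = 1.042738; d = 1/u = 0.959014
p = (exp((r-q)*dt) - d) / (u - d) = 0.491280
Discount per step: exp(-r*dt) = 0.999292
Stock lattice S(k, i) with i counting down-moves:
  k=0: S(0,0) = 25.2200
  k=1: S(1,0) = 26.2978; S(1,1) = 24.1863
  k=2: S(2,0) = 27.4217; S(2,1) = 25.2200; S(2,2) = 23.1950
  k=3: S(3,0) = 28.5937; S(3,1) = 26.2978; S(3,2) = 24.1863; S(3,3) = 22.2444
  k=4: S(4,0) = 29.8157; S(4,1) = 27.4217; S(4,2) = 25.2200; S(4,3) = 23.1950; S(4,4) = 21.3327
Terminal payoffs V(N, i) = max(K - S_T, 0):
  V(4,0) = 0.000000; V(4,1) = 2.188253; V(4,2) = 4.390000; V(4,3) = 6.414964; V(4,4) = 8.277340
Backward induction: V(k, i) = exp(-r*dt) * [p * V(k+1, i) + (1-p) * V(k+1, i+1)].
  V(3,0) = exp(-r*dt) * [p*0.000000 + (1-p)*2.188253] = 1.112419
  V(3,1) = exp(-r*dt) * [p*2.188253 + (1-p)*4.390000] = 3.305983
  V(3,2) = exp(-r*dt) * [p*4.390000 + (1-p)*6.414964] = 5.416303
  V(3,3) = exp(-r*dt) * [p*6.414964 + (1-p)*8.277340] = 7.357180
  V(2,0) = exp(-r*dt) * [p*1.112419 + (1-p)*3.305983] = 2.226751
  V(2,1) = exp(-r*dt) * [p*3.305983 + (1-p)*5.416303] = 4.376444
  V(2,2) = exp(-r*dt) * [p*5.416303 + (1-p)*7.357180] = 6.399132
  V(1,0) = exp(-r*dt) * [p*2.226751 + (1-p)*4.376444] = 3.317992
  V(1,1) = exp(-r*dt) * [p*4.376444 + (1-p)*6.399132] = 5.401599
  V(0,0) = exp(-r*dt) * [p*3.317992 + (1-p)*5.401599] = 4.374865


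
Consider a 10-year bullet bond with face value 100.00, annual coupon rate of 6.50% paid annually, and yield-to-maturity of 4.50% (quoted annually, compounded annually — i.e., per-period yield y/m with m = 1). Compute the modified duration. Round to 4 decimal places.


Answer: Modified duration = 7.5034

Derivation:
Coupon per period c = face * coupon_rate / m = 6.500000
Periods per year m = 1; per-period yield y/m = 0.045000
Number of cashflows N = 10
Cashflows (t years, CF_t, discount factor 1/(1+y/m)^(m*t), PV):
  t = 1.0000: CF_t = 6.500000, DF = 0.956938, PV = 6.220096
  t = 2.0000: CF_t = 6.500000, DF = 0.915730, PV = 5.952245
  t = 3.0000: CF_t = 6.500000, DF = 0.876297, PV = 5.695928
  t = 4.0000: CF_t = 6.500000, DF = 0.838561, PV = 5.450649
  t = 5.0000: CF_t = 6.500000, DF = 0.802451, PV = 5.215932
  t = 6.0000: CF_t = 6.500000, DF = 0.767896, PV = 4.991322
  t = 7.0000: CF_t = 6.500000, DF = 0.734828, PV = 4.776385
  t = 8.0000: CF_t = 6.500000, DF = 0.703185, PV = 4.570703
  t = 9.0000: CF_t = 6.500000, DF = 0.672904, PV = 4.373879
  t = 10.0000: CF_t = 106.500000, DF = 0.643928, PV = 68.578298
Price P = sum_t PV_t = 115.825436
First compute Macaulay numerator sum_t t * PV_t:
  t * PV_t at t = 1.0000: 6.220096
  t * PV_t at t = 2.0000: 11.904489
  t * PV_t at t = 3.0000: 17.087784
  t * PV_t at t = 4.0000: 21.802595
  t * PV_t at t = 5.0000: 26.079659
  t * PV_t at t = 6.0000: 29.947934
  t * PV_t at t = 7.0000: 33.434695
  t * PV_t at t = 8.0000: 36.565627
  t * PV_t at t = 9.0000: 39.364909
  t * PV_t at t = 10.0000: 685.782981
Macaulay duration D = 908.190768 / 115.825436 = 7.841030
Modified duration = D / (1 + y/m) = 7.841030 / (1 + 0.045000) = 7.503378


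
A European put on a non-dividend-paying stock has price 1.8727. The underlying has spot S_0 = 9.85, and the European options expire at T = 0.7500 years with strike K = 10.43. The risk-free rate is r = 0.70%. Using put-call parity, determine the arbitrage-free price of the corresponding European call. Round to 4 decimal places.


Put-call parity: C - P = S_0 * exp(-qT) - K * exp(-rT).
S_0 * exp(-qT) = 9.8500 * 1.00000000 = 9.85000000
K * exp(-rT) = 10.4300 * 0.99476376 = 10.37538599
C = P + S*exp(-qT) - K*exp(-rT)
C = 1.8727 + 9.85000000 - 10.37538599 = 1.3473

Answer: Call price = 1.3473


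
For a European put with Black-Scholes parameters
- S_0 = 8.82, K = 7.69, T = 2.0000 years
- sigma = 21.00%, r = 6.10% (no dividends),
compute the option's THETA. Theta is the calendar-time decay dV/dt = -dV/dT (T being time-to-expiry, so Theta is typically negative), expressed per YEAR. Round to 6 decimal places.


Answer: Theta = -0.057751

Derivation:
d1 = 1.0209311635; d2 = 0.7239463154
phi(d1) = 0.2369067315; exp(-qT) = 1.0000000000; exp(-rT) = 0.8851483685
Theta = -S*exp(-qT)*phi(d1)*sigma/(2*sqrt(T)) + r*K*exp(-rT)*N(-d2) - q*S*exp(-qT)*N(-d1)
N(-d1) = 0.1536435266; N(-d2) = 0.2345493471; sqrt(T) = 1.4142135624
Term 1 = -8.8200 * 1.0000000000 * 0.2369067315 * 0.2100 / (2 * 1.4142135624) = -0.1551387498
Term 2 = 0.0610 * 7.6900 * 0.8851483685 * 0.2345493471 = 0.0973882308
Term 3 = 0 (no dividend yield, q = 0)
Theta = -0.1551387498 + (0.0973882308) + (0.0000000000) = -0.057751


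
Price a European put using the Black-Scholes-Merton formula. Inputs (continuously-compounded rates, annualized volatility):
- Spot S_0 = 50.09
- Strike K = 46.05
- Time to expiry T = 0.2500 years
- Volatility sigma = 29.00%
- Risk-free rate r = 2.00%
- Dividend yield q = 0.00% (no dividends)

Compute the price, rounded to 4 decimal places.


d1 = (ln(S/K) + (r - q + 0.5*sigma^2) * T) / (sigma * sqrt(T)) = 0.68693879
d2 = d1 - sigma * sqrt(T) = 0.54193879
exp(-rT) = 0.99501248; exp(-qT) = 1.00000000
P = K * exp(-rT) * N(-d2) - S_0 * exp(-qT) * N(-d1)
N(-d1) = 0.24606065; N(-d2) = 0.29393034
P = 46.0500 * 0.99501248 * 0.29393034 - 50.0900 * 1.00000000 * 0.24606065 = 1.1428

Answer: Price = 1.1428


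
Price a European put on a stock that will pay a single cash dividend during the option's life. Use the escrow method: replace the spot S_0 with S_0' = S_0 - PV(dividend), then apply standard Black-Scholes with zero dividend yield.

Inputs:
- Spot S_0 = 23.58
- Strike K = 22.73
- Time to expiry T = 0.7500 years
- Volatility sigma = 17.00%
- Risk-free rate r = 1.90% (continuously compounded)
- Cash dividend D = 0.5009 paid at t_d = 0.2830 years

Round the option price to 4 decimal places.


PV(D) = D * exp(-r * t_d) = 0.5009 * 0.99463743 = 0.49821389
S_0' = S_0 - PV(D) = 23.5800 - 0.49821389 = 23.08178611
d1 = (ln(S_0'/K) + (r + sigma^2/2)*T) / (sigma*sqrt(T)) = 0.27472152
d2 = d1 - sigma*sqrt(T) = 0.12749720
exp(-rT) = 0.98585105
N(-d1) = 0.39176510; N(-d2) = 0.44927344
P = K * exp(-rT) * N(-d2) - S_0' * N(-d1) = 22.7300 * 0.98585105 * 0.44927344 - 23.08178611 * 0.39176510 = 1.0249

Answer: Price = 1.0249


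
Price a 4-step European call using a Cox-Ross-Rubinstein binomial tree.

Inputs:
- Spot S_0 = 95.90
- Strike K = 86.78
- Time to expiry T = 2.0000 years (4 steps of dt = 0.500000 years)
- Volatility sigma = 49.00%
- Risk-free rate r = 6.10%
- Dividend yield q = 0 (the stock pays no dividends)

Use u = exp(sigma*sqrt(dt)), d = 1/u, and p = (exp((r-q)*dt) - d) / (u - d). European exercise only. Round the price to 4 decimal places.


dt = T/N = 0.500000
u = exp(sigma*sqrt(dt)) = 1.414084; d = 1/u = 0.707171
p = (exp((r-q)*dt) - d) / (u - d) = 0.458046
Discount per step: exp(-r*dt) = 0.969960
Stock lattice S(k, i) with i counting down-moves:
  k=0: S(0,0) = 95.9000
  k=1: S(1,0) = 135.6107; S(1,1) = 67.8177
  k=2: S(2,0) = 191.7650; S(2,1) = 95.9000; S(2,2) = 47.9588
  k=3: S(3,0) = 271.1719; S(3,1) = 135.6107; S(3,2) = 67.8177; S(3,3) = 33.9151
  k=4: S(4,0) = 383.4600; S(4,1) = 191.7650; S(4,2) = 95.9000; S(4,3) = 47.9588; S(4,4) = 23.9838
Terminal payoffs V(N, i) = max(S_T - K, 0):
  V(4,0) = 296.679985; V(4,1) = 104.984993; V(4,2) = 9.120000; V(4,3) = 0.000000; V(4,4) = 0.000000
Backward induction: V(k, i) = exp(-r*dt) * [p * V(k+1, i) + (1-p) * V(k+1, i+1)].
  V(3,0) = exp(-r*dt) * [p*296.679985 + (1-p)*104.984993] = 186.998737
  V(3,1) = exp(-r*dt) * [p*104.984993 + (1-p)*9.120000] = 51.437537
  V(3,2) = exp(-r*dt) * [p*9.120000 + (1-p)*0.000000] = 4.051891
  V(3,3) = exp(-r*dt) * [p*0.000000 + (1-p)*0.000000] = 0.000000
  V(2,0) = exp(-r*dt) * [p*186.998737 + (1-p)*51.437537] = 110.120352
  V(2,1) = exp(-r*dt) * [p*51.437537 + (1-p)*4.051891] = 24.982964
  V(2,2) = exp(-r*dt) * [p*4.051891 + (1-p)*0.000000] = 1.800199
  V(1,0) = exp(-r*dt) * [p*110.120352 + (1-p)*24.982964] = 62.057857
  V(1,1) = exp(-r*dt) * [p*24.982964 + (1-p)*1.800199] = 12.045906
  V(0,0) = exp(-r*dt) * [p*62.057857 + (1-p)*12.045906] = 33.903674

Answer: Price = V(0,0) = 33.9037


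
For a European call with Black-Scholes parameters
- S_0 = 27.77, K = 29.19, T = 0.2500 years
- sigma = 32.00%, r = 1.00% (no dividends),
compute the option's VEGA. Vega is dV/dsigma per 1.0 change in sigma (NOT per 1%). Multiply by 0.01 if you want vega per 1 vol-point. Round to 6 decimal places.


d1 = -0.2160617722; d2 = -0.3760617722
phi(d1) = 0.3897382660; exp(-qT) = 1.0000000000; exp(-rT) = 0.9975031224
Vega = S * exp(-qT) * phi(d1) * sqrt(T) = 27.7700 * 1.0000000000 * 0.3897382660 * 0.5000000000 = 5.411516

Answer: Vega = 5.411516


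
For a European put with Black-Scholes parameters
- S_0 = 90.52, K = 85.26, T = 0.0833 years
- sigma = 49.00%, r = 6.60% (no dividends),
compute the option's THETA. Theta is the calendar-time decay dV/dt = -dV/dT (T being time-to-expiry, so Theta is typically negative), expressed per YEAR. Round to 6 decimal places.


Answer: Theta = -24.651071

Derivation:
d1 = 0.5328951347; d2 = 0.3914726118
phi(d1) = 0.3461347442; exp(-qT) = 1.0000000000; exp(-rT) = 0.9945172852
Theta = -S*exp(-qT)*phi(d1)*sigma/(2*sqrt(T)) + r*K*exp(-rT)*N(-d2) - q*S*exp(-qT)*N(-d1)
N(-d1) = 0.2970530866; N(-d2) = 0.3477239646; sqrt(T) = 0.2886173938
Term 1 = -90.5200 * 1.0000000000 * 0.3461347442 * 0.4900 / (2 * 0.2886173938) = -26.5970410686
Term 2 = 0.0660 * 85.2600 * 0.9945172852 * 0.3477239646 = 1.9459703654
Term 3 = 0 (no dividend yield, q = 0)
Theta = -26.5970410686 + (1.9459703654) + (0.0000000000) = -24.651071


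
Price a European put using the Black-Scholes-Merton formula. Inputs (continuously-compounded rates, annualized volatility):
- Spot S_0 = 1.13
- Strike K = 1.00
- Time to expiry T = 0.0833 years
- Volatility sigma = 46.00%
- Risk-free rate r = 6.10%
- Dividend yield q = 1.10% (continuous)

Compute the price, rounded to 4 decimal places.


Answer: Price = 0.0128

Derivation:
d1 = (ln(S/K) + (r - q + 0.5*sigma^2) * T) / (sigma * sqrt(T)) = 1.01831650
d2 = d1 - sigma * sqrt(T) = 0.88555250
exp(-rT) = 0.99493159; exp(-qT) = 0.99908412
P = K * exp(-rT) * N(-d2) - S_0 * exp(-qT) * N(-d1)
N(-d1) = 0.15426379; N(-d2) = 0.18792936
P = 1.0000 * 0.99493159 * 0.18792936 - 1.1300 * 0.99908412 * 0.15426379 = 0.0128


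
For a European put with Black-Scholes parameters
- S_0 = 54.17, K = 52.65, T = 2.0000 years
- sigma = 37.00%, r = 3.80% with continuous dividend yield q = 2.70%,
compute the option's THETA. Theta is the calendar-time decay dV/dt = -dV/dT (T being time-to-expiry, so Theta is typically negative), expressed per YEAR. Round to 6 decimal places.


d1 = 0.3580655175; d2 = -0.1651935006
phi(d1) = 0.3741703924; exp(-qT) = 0.9474321065; exp(-rT) = 0.9268162066
Theta = -S*exp(-qT)*phi(d1)*sigma/(2*sqrt(T)) + r*K*exp(-rT)*N(-d2) - q*S*exp(-qT)*N(-d1)
N(-d1) = 0.3601471418; N(-d2) = 0.5656041596; sqrt(T) = 1.4142135624
Term 1 = -54.1700 * 0.9474321065 * 0.3741703924 * 0.3700 / (2 * 1.4142135624) = -2.5120777883
Term 2 = 0.0380 * 52.6500 * 0.9268162066 * 0.5656041596 = 1.0487891510
Term 3 = -0.0270 * 54.1700 * 0.9474321065 * 0.3601471418 = -0.4990575960
Theta = -2.5120777883 + (1.0487891510) + (-0.4990575960) = -1.962346

Answer: Theta = -1.962346


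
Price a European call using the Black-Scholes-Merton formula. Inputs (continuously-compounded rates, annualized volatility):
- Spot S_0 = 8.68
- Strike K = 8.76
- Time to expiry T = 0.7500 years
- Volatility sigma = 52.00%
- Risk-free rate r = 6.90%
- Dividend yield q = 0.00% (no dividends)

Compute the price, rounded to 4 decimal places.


Answer: Price = 1.7017

Derivation:
d1 = (ln(S/K) + (r - q + 0.5*sigma^2) * T) / (sigma * sqrt(T)) = 0.31970910
d2 = d1 - sigma * sqrt(T) = -0.13062411
exp(-rT) = 0.94956623; exp(-qT) = 1.00000000
C = S_0 * exp(-qT) * N(d1) - K * exp(-rT) * N(d2)
N(d1) = 0.62540557; N(d2) = 0.44803633
C = 8.6800 * 1.00000000 * 0.62540557 - 8.7600 * 0.94956623 * 0.44803633 = 1.7017


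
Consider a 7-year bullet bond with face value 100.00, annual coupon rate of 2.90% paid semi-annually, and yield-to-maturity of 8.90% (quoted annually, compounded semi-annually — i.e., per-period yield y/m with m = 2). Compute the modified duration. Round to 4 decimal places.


Answer: Modified duration = 5.9611

Derivation:
Coupon per period c = face * coupon_rate / m = 1.450000
Periods per year m = 2; per-period yield y/m = 0.044500
Number of cashflows N = 14
Cashflows (t years, CF_t, discount factor 1/(1+y/m)^(m*t), PV):
  t = 0.5000: CF_t = 1.450000, DF = 0.957396, PV = 1.388224
  t = 1.0000: CF_t = 1.450000, DF = 0.916607, PV = 1.329080
  t = 1.5000: CF_t = 1.450000, DF = 0.877556, PV = 1.272456
  t = 2.0000: CF_t = 1.450000, DF = 0.840168, PV = 1.218244
  t = 2.5000: CF_t = 1.450000, DF = 0.804374, PV = 1.166342
  t = 3.0000: CF_t = 1.450000, DF = 0.770104, PV = 1.116651
  t = 3.5000: CF_t = 1.450000, DF = 0.737294, PV = 1.069077
  t = 4.0000: CF_t = 1.450000, DF = 0.705883, PV = 1.023530
  t = 4.5000: CF_t = 1.450000, DF = 0.675809, PV = 0.979923
  t = 5.0000: CF_t = 1.450000, DF = 0.647017, PV = 0.938174
  t = 5.5000: CF_t = 1.450000, DF = 0.619451, PV = 0.898204
  t = 6.0000: CF_t = 1.450000, DF = 0.593060, PV = 0.859937
  t = 6.5000: CF_t = 1.450000, DF = 0.567793, PV = 0.823300
  t = 7.0000: CF_t = 101.450000, DF = 0.543603, PV = 55.148516
Price P = sum_t PV_t = 69.231657
First compute Macaulay numerator sum_t t * PV_t:
  t * PV_t at t = 0.5000: 0.694112
  t * PV_t at t = 1.0000: 1.329080
  t * PV_t at t = 1.5000: 1.908684
  t * PV_t at t = 2.0000: 2.436488
  t * PV_t at t = 2.5000: 2.915854
  t * PV_t at t = 3.0000: 3.349952
  t * PV_t at t = 3.5000: 3.741769
  t * PV_t at t = 4.0000: 4.094119
  t * PV_t at t = 4.5000: 4.409654
  t * PV_t at t = 5.0000: 4.690872
  t * PV_t at t = 5.5000: 4.940123
  t * PV_t at t = 6.0000: 5.159622
  t * PV_t at t = 6.5000: 5.351451
  t * PV_t at t = 7.0000: 386.039612
Macaulay duration D = 431.061392 / 69.231657 = 6.226362
Modified duration = D / (1 + y/m) = 6.226362 / (1 + 0.044500) = 5.961094


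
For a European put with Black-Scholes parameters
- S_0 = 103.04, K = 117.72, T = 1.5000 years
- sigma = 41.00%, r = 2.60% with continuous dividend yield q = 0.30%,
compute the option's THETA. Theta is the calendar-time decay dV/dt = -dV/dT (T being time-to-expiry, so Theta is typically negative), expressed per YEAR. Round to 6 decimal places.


d1 = 0.0545326894; d2 = -0.4476127079
phi(d1) = 0.3983495311; exp(-qT) = 0.9955101098; exp(-rT) = 0.9617507091
Theta = -S*exp(-qT)*phi(d1)*sigma/(2*sqrt(T)) + r*K*exp(-rT)*N(-d2) - q*S*exp(-qT)*N(-d1)
N(-d1) = 0.4782553825; N(-d2) = 0.6727836349; sqrt(T) = 1.2247448714
Term 1 = -103.0400 * 0.9955101098 * 0.3983495311 * 0.4100 / (2 * 1.2247448714) = -6.8394954764
Term 2 = 0.0260 * 117.7200 * 0.9617507091 * 0.6727836349 = 1.9804392982
Term 3 = -0.0030 * 103.0400 * 0.9955101098 * 0.4782553825 = -0.1471745261
Theta = -6.8394954764 + (1.9804392982) + (-0.1471745261) = -5.006231

Answer: Theta = -5.006231


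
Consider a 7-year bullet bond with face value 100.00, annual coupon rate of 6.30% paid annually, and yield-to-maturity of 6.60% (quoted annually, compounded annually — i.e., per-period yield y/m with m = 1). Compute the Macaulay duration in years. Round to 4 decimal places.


Coupon per period c = face * coupon_rate / m = 6.300000
Periods per year m = 1; per-period yield y/m = 0.066000
Number of cashflows N = 7
Cashflows (t years, CF_t, discount factor 1/(1+y/m)^(m*t), PV):
  t = 1.0000: CF_t = 6.300000, DF = 0.938086, PV = 5.909944
  t = 2.0000: CF_t = 6.300000, DF = 0.880006, PV = 5.544037
  t = 3.0000: CF_t = 6.300000, DF = 0.825521, PV = 5.200785
  t = 4.0000: CF_t = 6.300000, DF = 0.774410, PV = 4.878786
  t = 5.0000: CF_t = 6.300000, DF = 0.726464, PV = 4.576722
  t = 6.0000: CF_t = 6.300000, DF = 0.681486, PV = 4.293360
  t = 7.0000: CF_t = 106.300000, DF = 0.639292, PV = 67.956786
Price P = sum_t PV_t = 98.360420
Macaulay numerator sum_t t * PV_t:
  t * PV_t at t = 1.0000: 5.909944
  t * PV_t at t = 2.0000: 11.088075
  t * PV_t at t = 3.0000: 15.602356
  t * PV_t at t = 4.0000: 19.515142
  t * PV_t at t = 5.0000: 22.883610
  t * PV_t at t = 6.0000: 25.760161
  t * PV_t at t = 7.0000: 475.697503
Macaulay duration D = (sum_t t * PV_t) / P = 576.456790 / 98.360420 = 5.860658

Answer: Macaulay duration = 5.8607 years


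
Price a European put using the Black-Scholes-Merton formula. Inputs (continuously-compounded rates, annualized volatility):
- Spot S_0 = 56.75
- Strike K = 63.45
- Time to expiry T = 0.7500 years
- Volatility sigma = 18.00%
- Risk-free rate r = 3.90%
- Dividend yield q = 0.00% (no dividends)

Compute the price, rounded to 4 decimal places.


d1 = (ln(S/K) + (r - q + 0.5*sigma^2) * T) / (sigma * sqrt(T)) = -0.45031100
d2 = d1 - sigma * sqrt(T) = -0.60619557
exp(-rT) = 0.97117364; exp(-qT) = 1.00000000
P = K * exp(-rT) * N(-d2) - S_0 * exp(-qT) * N(-d1)
N(-d1) = 0.67375690; N(-d2) = 0.72780755
P = 63.4500 * 0.97117364 * 0.72780755 - 56.7500 * 1.00000000 * 0.67375690 = 6.6125

Answer: Price = 6.6125


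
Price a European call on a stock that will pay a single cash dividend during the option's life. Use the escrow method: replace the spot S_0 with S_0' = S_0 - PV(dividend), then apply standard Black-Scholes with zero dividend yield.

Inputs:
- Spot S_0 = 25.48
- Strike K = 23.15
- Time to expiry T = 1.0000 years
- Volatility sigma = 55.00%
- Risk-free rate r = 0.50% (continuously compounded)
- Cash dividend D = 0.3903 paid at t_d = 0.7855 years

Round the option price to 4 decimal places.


Answer: Price = 6.3037

Derivation:
PV(D) = D * exp(-r * t_d) = 0.3903 * 0.99608020 = 0.38877010
S_0' = S_0 - PV(D) = 25.4800 - 0.38877010 = 25.09122990
d1 = (ln(S_0'/K) + (r + sigma^2/2)*T) / (sigma*sqrt(T)) = 0.43049745
d2 = d1 - sigma*sqrt(T) = -0.11950255
exp(-rT) = 0.99501248
N(d1) = 0.66658309; N(d2) = 0.45243861
C = S_0' * N(d1) - K * exp(-rT) * N(d2) = 25.09122990 * 0.66658309 - 23.1500 * 0.99501248 * 0.45243861 = 6.3037


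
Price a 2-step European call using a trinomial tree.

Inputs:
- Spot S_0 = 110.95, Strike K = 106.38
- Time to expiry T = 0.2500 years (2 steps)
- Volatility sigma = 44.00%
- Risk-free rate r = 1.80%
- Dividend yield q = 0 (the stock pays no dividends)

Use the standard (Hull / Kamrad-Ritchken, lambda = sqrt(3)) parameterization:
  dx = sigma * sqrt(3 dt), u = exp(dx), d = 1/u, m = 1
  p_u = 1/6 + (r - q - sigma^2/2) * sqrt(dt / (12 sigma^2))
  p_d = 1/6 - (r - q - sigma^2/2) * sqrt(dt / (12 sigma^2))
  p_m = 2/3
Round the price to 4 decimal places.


dt = T/N = 0.125000; dx = sigma*sqrt(3*dt) = 0.269444
u = exp(dx) = 1.309236; d = 1/u = 0.763804
p_u = 0.148388, p_m = 0.666667, p_d = 0.184945
Discount per step: exp(-r*dt) = 0.997753
Stock lattice S(k, j) with j the centered position index:
  k=0: S(0,+0) = 110.9500
  k=1: S(1,-1) = 84.7441; S(1,+0) = 110.9500; S(1,+1) = 145.2598
  k=2: S(2,-2) = 64.7279; S(2,-1) = 84.7441; S(2,+0) = 110.9500; S(2,+1) = 145.2598; S(2,+2) = 190.1793
Terminal payoffs V(N, j) = max(S_T - K, 0):
  V(2,-2) = 0.000000; V(2,-1) = 0.000000; V(2,+0) = 4.570000; V(2,+1) = 38.879750; V(2,+2) = 83.799315
Backward induction: V(k, j) = exp(-r*dt) * [p_u * V(k+1, j+1) + p_m * V(k+1, j) + p_d * V(k+1, j-1)]
  V(1,-1) = exp(-r*dt) * [p_u*4.570000 + p_m*0.000000 + p_d*0.000000] = 0.676610
  V(1,+0) = exp(-r*dt) * [p_u*38.879750 + p_m*4.570000 + p_d*0.000000] = 8.796152
  V(1,+1) = exp(-r*dt) * [p_u*83.799315 + p_m*38.879750 + p_d*4.570000] = 39.111768
  V(0,+0) = exp(-r*dt) * [p_u*39.111768 + p_m*8.796152 + p_d*0.676610] = 11.766461

Answer: Price = V(0,0) = 11.7665


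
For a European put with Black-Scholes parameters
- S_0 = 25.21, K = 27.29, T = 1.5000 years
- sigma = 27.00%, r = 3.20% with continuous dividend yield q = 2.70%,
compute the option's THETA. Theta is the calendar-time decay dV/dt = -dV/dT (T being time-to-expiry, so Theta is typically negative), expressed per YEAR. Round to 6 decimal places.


d1 = -0.0517253412; d2 = -0.3824064565
phi(d1) = 0.3984089500; exp(-qT) = 0.9603091645; exp(-rT) = 0.9531337871
Theta = -S*exp(-qT)*phi(d1)*sigma/(2*sqrt(T)) + r*K*exp(-rT)*N(-d2) - q*S*exp(-qT)*N(-d1)
N(-d1) = 0.5206262276; N(-d2) = 0.6489200490; sqrt(T) = 1.2247448714
Term 1 = -25.2100 * 0.9603091645 * 0.3984089500 * 0.2700 / (2 * 1.2247448714) = -1.0631661584
Term 2 = 0.0320 * 27.2900 * 0.9531337871 * 0.6489200490 = 0.5401303377
Term 3 = -0.0270 * 25.2100 * 0.9603091645 * 0.5206262276 = -0.3403092282
Theta = -1.0631661584 + (0.5401303377) + (-0.3403092282) = -0.863345

Answer: Theta = -0.863345


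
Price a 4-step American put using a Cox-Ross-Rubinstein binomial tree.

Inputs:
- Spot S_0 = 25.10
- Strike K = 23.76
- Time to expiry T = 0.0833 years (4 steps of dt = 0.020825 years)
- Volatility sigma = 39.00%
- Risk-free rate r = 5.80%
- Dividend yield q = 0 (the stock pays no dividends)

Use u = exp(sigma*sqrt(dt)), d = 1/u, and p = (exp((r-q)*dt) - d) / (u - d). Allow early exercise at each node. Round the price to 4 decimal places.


Answer: Price = V(0,0) = 0.5771

Derivation:
dt = T/N = 0.020825
u = exp(sigma*sqrt(dt)) = 1.057894; d = 1/u = 0.945274
p = (exp((r-q)*dt) - d) / (u - d) = 0.496665
Discount per step: exp(-r*dt) = 0.998793
Stock lattice S(k, i) with i counting down-moves:
  k=0: S(0,0) = 25.1000
  k=1: S(1,0) = 26.5531; S(1,1) = 23.7264
  k=2: S(2,0) = 28.0904; S(2,1) = 25.1000; S(2,2) = 22.4279
  k=3: S(3,0) = 29.7167; S(3,1) = 26.5531; S(3,2) = 23.7264; S(3,3) = 21.2005
  k=4: S(4,0) = 31.4371; S(4,1) = 28.0904; S(4,2) = 25.1000; S(4,3) = 22.4279; S(4,4) = 20.0403
Terminal payoffs V(N, i) = max(K - S_T, 0):
  V(4,0) = 0.000000; V(4,1) = 0.000000; V(4,2) = 0.000000; V(4,3) = 1.332070; V(4,4) = 3.719679
Backward induction: V(k, i) = exp(-r*dt) * [p * V(k+1, i) + (1-p) * V(k+1, i+1)]; then take max(V_cont, immediate exercise) for American.
  V(3,0) = exp(-r*dt) * [p*0.000000 + (1-p)*0.000000] = 0.000000; exercise = 0.000000; V(3,0) = max -> 0.000000
  V(3,1) = exp(-r*dt) * [p*0.000000 + (1-p)*0.000000] = 0.000000; exercise = 0.000000; V(3,1) = max -> 0.000000
  V(3,2) = exp(-r*dt) * [p*0.000000 + (1-p)*1.332070] = 0.669668; exercise = 0.033621; V(3,2) = max -> 0.669668
  V(3,3) = exp(-r*dt) * [p*1.332070 + (1-p)*3.719679] = 2.530778; exercise = 2.559460; V(3,3) = max -> 2.559460
  V(2,0) = exp(-r*dt) * [p*0.000000 + (1-p)*0.000000] = 0.000000; exercise = 0.000000; V(2,0) = max -> 0.000000
  V(2,1) = exp(-r*dt) * [p*0.000000 + (1-p)*0.669668] = 0.336660; exercise = 0.000000; V(2,1) = max -> 0.336660
  V(2,2) = exp(-r*dt) * [p*0.669668 + (1-p)*2.559460] = 1.618910; exercise = 1.332070; V(2,2) = max -> 1.618910
  V(1,0) = exp(-r*dt) * [p*0.000000 + (1-p)*0.336660] = 0.169248; exercise = 0.000000; V(1,0) = max -> 0.169248
  V(1,1) = exp(-r*dt) * [p*0.336660 + (1-p)*1.618910] = 0.980876; exercise = 0.033621; V(1,1) = max -> 0.980876
  V(0,0) = exp(-r*dt) * [p*0.169248 + (1-p)*0.980876] = 0.577071; exercise = 0.000000; V(0,0) = max -> 0.577071


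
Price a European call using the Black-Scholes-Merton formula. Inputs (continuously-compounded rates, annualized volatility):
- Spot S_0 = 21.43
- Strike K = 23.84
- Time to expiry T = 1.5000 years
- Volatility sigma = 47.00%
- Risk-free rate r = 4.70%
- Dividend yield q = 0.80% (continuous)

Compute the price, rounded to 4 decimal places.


Answer: Price = 4.4096

Derivation:
d1 = (ln(S/K) + (r - q + 0.5*sigma^2) * T) / (sigma * sqrt(T)) = 0.20430129
d2 = d1 - sigma * sqrt(T) = -0.37132880
exp(-rT) = 0.93192774; exp(-qT) = 0.98807171
C = S_0 * exp(-qT) * N(d1) - K * exp(-rT) * N(d2)
N(d1) = 0.58094097; N(d2) = 0.35519632
C = 21.4300 * 0.98807171 * 0.58094097 - 23.8400 * 0.93192774 * 0.35519632 = 4.4096


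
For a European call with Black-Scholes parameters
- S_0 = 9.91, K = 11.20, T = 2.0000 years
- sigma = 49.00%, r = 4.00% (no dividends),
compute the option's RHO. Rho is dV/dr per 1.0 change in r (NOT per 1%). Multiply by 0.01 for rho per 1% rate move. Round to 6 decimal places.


d1 = 0.2853400549; d2 = -0.4076245906
phi(d1) = 0.3830276854; exp(-qT) = 1.0000000000; exp(-rT) = 0.9231163464
N(d2) = 0.3417746540
Rho = K*T*exp(-rT)*N(d2) = 11.2000 * 2.0000 * 0.9231163464 * 0.3417746540 = 7.067150

Answer: Rho = 7.067150


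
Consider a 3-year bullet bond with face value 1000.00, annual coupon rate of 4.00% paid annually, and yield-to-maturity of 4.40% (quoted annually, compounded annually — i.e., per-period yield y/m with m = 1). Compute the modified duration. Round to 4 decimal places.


Coupon per period c = face * coupon_rate / m = 40.000000
Periods per year m = 1; per-period yield y/m = 0.044000
Number of cashflows N = 3
Cashflows (t years, CF_t, discount factor 1/(1+y/m)^(m*t), PV):
  t = 1.0000: CF_t = 40.000000, DF = 0.957854, PV = 38.314176
  t = 2.0000: CF_t = 40.000000, DF = 0.917485, PV = 36.699403
  t = 3.0000: CF_t = 1040.000000, DF = 0.878817, PV = 913.969795
Price P = sum_t PV_t = 988.983374
First compute Macaulay numerator sum_t t * PV_t:
  t * PV_t at t = 1.0000: 38.314176
  t * PV_t at t = 2.0000: 73.398805
  t * PV_t at t = 3.0000: 2741.909385
Macaulay duration D = 2853.622366 / 988.983374 = 2.885410
Modified duration = D / (1 + y/m) = 2.885410 / (1 + 0.044000) = 2.763803

Answer: Modified duration = 2.7638


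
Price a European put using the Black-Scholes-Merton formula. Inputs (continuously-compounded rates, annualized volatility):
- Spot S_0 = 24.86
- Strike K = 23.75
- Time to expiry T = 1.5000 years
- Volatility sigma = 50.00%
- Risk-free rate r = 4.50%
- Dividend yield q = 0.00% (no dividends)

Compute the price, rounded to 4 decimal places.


d1 = (ln(S/K) + (r - q + 0.5*sigma^2) * T) / (sigma * sqrt(T)) = 0.49100439
d2 = d1 - sigma * sqrt(T) = -0.12136804
exp(-rT) = 0.93472772; exp(-qT) = 1.00000000
P = K * exp(-rT) * N(-d2) - S_0 * exp(-qT) * N(-d1)
N(-d1) = 0.31171167; N(-d2) = 0.54830024
P = 23.7500 * 0.93472772 * 0.54830024 - 24.8600 * 1.00000000 * 0.31171167 = 4.4230

Answer: Price = 4.4230


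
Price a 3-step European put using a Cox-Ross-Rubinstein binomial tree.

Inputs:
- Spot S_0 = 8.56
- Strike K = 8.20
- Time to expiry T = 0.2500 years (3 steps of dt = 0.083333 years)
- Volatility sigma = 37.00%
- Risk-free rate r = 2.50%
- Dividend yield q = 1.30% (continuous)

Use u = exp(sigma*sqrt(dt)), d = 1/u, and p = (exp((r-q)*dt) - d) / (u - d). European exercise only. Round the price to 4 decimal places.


dt = T/N = 0.083333
u = exp(sigma*sqrt(dt)) = 1.112723; d = 1/u = 0.898697
p = (exp((r-q)*dt) - d) / (u - d) = 0.477998
Discount per step: exp(-r*dt) = 0.997919
Stock lattice S(k, i) with i counting down-moves:
  k=0: S(0,0) = 8.5600
  k=1: S(1,0) = 9.5249; S(1,1) = 7.6928
  k=2: S(2,0) = 10.5986; S(2,1) = 8.5600; S(2,2) = 6.9135
  k=3: S(3,0) = 11.7933; S(3,1) = 9.5249; S(3,2) = 7.6928; S(3,3) = 6.2132
Terminal payoffs V(N, i) = max(K - S_T, 0):
  V(3,0) = 0.000000; V(3,1) = 0.000000; V(3,2) = 0.507157; V(3,3) = 1.986833
Backward induction: V(k, i) = exp(-r*dt) * [p * V(k+1, i) + (1-p) * V(k+1, i+1)].
  V(2,0) = exp(-r*dt) * [p*0.000000 + (1-p)*0.000000] = 0.000000
  V(2,1) = exp(-r*dt) * [p*0.000000 + (1-p)*0.507157] = 0.264186
  V(2,2) = exp(-r*dt) * [p*0.507157 + (1-p)*1.986833] = 1.276888
  V(1,0) = exp(-r*dt) * [p*0.000000 + (1-p)*0.264186] = 0.137619
  V(1,1) = exp(-r*dt) * [p*0.264186 + (1-p)*1.276888] = 0.791169
  V(0,0) = exp(-r*dt) * [p*0.137619 + (1-p)*0.791169] = 0.477777

Answer: Price = V(0,0) = 0.4778


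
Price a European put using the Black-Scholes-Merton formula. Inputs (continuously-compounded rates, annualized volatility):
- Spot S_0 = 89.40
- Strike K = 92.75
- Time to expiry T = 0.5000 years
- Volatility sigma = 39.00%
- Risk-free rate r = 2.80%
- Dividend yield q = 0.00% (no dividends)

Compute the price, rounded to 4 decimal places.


d1 = (ln(S/K) + (r - q + 0.5*sigma^2) * T) / (sigma * sqrt(T)) = 0.05525579
d2 = d1 - sigma * sqrt(T) = -0.22051585
exp(-rT) = 0.98609754; exp(-qT) = 1.00000000
P = K * exp(-rT) * N(-d2) - S_0 * exp(-qT) * N(-d1)
N(-d1) = 0.47796734; N(-d2) = 0.58726529
P = 92.7500 * 0.98609754 * 0.58726529 - 89.4000 * 1.00000000 * 0.47796734 = 10.9813

Answer: Price = 10.9813


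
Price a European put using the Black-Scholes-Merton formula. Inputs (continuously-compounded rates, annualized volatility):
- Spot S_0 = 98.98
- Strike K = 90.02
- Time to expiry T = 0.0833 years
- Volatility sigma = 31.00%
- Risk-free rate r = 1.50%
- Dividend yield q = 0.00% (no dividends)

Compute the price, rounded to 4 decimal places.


d1 = (ln(S/K) + (r - q + 0.5*sigma^2) * T) / (sigma * sqrt(T)) = 1.11921816
d2 = d1 - sigma * sqrt(T) = 1.02974677
exp(-rT) = 0.99875128; exp(-qT) = 1.00000000
P = K * exp(-rT) * N(-d2) - S_0 * exp(-qT) * N(-d1)
N(-d1) = 0.13152354; N(-d2) = 0.15156445
P = 90.0200 * 0.99875128 * 0.15156445 - 98.9800 * 1.00000000 * 0.13152354 = 0.6086

Answer: Price = 0.6086


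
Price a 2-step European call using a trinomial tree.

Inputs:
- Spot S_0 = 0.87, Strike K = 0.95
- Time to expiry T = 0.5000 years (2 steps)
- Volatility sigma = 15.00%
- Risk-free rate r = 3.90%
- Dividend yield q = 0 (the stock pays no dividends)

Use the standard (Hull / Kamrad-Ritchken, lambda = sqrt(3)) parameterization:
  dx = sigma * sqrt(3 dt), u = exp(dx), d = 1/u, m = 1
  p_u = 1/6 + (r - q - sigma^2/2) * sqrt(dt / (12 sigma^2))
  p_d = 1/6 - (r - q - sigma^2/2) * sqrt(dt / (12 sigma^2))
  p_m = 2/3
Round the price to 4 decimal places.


dt = T/N = 0.250000; dx = sigma*sqrt(3*dt) = 0.129904
u = exp(dx) = 1.138719; d = 1/u = 0.878180
p_u = 0.193369, p_m = 0.666667, p_d = 0.139964
Discount per step: exp(-r*dt) = 0.990297
Stock lattice S(k, j) with j the centered position index:
  k=0: S(0,+0) = 0.8700
  k=1: S(1,-1) = 0.7640; S(1,+0) = 0.8700; S(1,+1) = 0.9907
  k=2: S(2,-2) = 0.6709; S(2,-1) = 0.7640; S(2,+0) = 0.8700; S(2,+1) = 0.9907; S(2,+2) = 1.1281
Terminal payoffs V(N, j) = max(S_T - K, 0):
  V(2,-2) = 0.000000; V(2,-1) = 0.000000; V(2,+0) = 0.000000; V(2,+1) = 0.040685; V(2,+2) = 0.178112
Backward induction: V(k, j) = exp(-r*dt) * [p_u * V(k+1, j+1) + p_m * V(k+1, j) + p_d * V(k+1, j-1)]
  V(1,-1) = exp(-r*dt) * [p_u*0.000000 + p_m*0.000000 + p_d*0.000000] = 0.000000
  V(1,+0) = exp(-r*dt) * [p_u*0.040685 + p_m*0.000000 + p_d*0.000000] = 0.007791
  V(1,+1) = exp(-r*dt) * [p_u*0.178112 + p_m*0.040685 + p_d*0.000000] = 0.060968
  V(0,+0) = exp(-r*dt) * [p_u*0.060968 + p_m*0.007791 + p_d*0.000000] = 0.016818

Answer: Price = V(0,0) = 0.0168


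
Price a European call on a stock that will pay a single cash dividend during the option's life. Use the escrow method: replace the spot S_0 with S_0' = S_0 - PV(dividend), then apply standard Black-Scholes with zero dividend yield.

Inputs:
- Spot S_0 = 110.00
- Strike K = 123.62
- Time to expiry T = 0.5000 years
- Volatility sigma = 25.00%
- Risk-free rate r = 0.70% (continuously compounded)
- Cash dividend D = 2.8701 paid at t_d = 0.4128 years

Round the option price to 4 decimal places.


PV(D) = D * exp(-r * t_d) = 2.8701 * 0.99711457 = 2.86181853
S_0' = S_0 - PV(D) = 110.0000 - 2.86181853 = 107.13818147
d1 = (ln(S_0'/K) + (r + sigma^2/2)*T) / (sigma*sqrt(T)) = -0.70126850
d2 = d1 - sigma*sqrt(T) = -0.87804519
exp(-rT) = 0.99650612
N(d1) = 0.24156774; N(d2) = 0.18995960
C = S_0' * N(d1) - K * exp(-rT) * N(d2) = 107.13818147 * 0.24156774 - 123.6200 * 0.99650612 * 0.18995960 = 2.4804

Answer: Price = 2.4804


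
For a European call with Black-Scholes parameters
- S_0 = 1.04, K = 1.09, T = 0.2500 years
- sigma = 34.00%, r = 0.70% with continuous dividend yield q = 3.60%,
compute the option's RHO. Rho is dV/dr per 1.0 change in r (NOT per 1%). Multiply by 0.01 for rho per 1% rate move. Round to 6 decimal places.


d1 = -0.2338646064; d2 = -0.4038646064
phi(d1) = 0.3881804927; exp(-qT) = 0.9910403788; exp(-rT) = 0.9982515304
N(d2) = 0.3431561423
Rho = K*T*exp(-rT)*N(d2) = 1.0900 * 0.2500 * 0.9982515304 * 0.3431561423 = 0.093347

Answer: Rho = 0.093347


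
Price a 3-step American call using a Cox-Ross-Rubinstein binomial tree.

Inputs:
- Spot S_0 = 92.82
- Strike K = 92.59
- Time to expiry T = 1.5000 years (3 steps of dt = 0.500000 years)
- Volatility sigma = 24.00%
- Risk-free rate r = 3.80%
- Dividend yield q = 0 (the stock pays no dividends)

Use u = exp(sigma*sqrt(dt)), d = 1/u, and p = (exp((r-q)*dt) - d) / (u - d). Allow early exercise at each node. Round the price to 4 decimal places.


Answer: Price = V(0,0) = 14.2587

Derivation:
dt = T/N = 0.500000
u = exp(sigma*sqrt(dt)) = 1.184956; d = 1/u = 0.843913
p = (exp((r-q)*dt) - d) / (u - d) = 0.513919
Discount per step: exp(-r*dt) = 0.981179
Stock lattice S(k, i) with i counting down-moves:
  k=0: S(0,0) = 92.8200
  k=1: S(1,0) = 109.9876; S(1,1) = 78.3320
  k=2: S(2,0) = 130.3305; S(2,1) = 92.8200; S(2,2) = 66.1054
  k=3: S(3,0) = 154.4359; S(3,1) = 109.9876; S(3,2) = 78.3320; S(3,3) = 55.7872
Terminal payoffs V(N, i) = max(S_T - K, 0):
  V(3,0) = 61.845883; V(3,1) = 17.397614; V(3,2) = 0.000000; V(3,3) = 0.000000
Backward induction: V(k, i) = exp(-r*dt) * [p * V(k+1, i) + (1-p) * V(k+1, i+1)]; then take max(V_cont, immediate exercise) for American.
  V(2,0) = exp(-r*dt) * [p*61.845883 + (1-p)*17.397614] = 39.483084; exercise = 37.740481; V(2,0) = max -> 39.483084
  V(2,1) = exp(-r*dt) * [p*17.397614 + (1-p)*0.000000] = 8.772694; exercise = 0.230000; V(2,1) = max -> 8.772694
  V(2,2) = exp(-r*dt) * [p*0.000000 + (1-p)*0.000000] = 0.000000; exercise = 0.000000; V(2,2) = max -> 0.000000
  V(1,0) = exp(-r*dt) * [p*39.483084 + (1-p)*8.772694] = 24.093207; exercise = 17.397614; V(1,0) = max -> 24.093207
  V(1,1) = exp(-r*dt) * [p*8.772694 + (1-p)*0.000000] = 4.423604; exercise = 0.000000; V(1,1) = max -> 4.423604
  V(0,0) = exp(-r*dt) * [p*24.093207 + (1-p)*4.423604] = 14.258686; exercise = 0.230000; V(0,0) = max -> 14.258686


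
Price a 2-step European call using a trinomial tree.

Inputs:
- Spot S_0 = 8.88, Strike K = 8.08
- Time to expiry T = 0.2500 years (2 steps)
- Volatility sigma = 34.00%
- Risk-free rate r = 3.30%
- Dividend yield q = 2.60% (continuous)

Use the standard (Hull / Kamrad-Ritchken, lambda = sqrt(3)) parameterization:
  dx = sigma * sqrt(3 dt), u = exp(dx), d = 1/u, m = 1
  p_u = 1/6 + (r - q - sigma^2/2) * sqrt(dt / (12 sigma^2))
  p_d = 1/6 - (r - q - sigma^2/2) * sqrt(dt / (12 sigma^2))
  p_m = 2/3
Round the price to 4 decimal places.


Answer: Price = V(0,0) = 1.0906

Derivation:
dt = T/N = 0.125000; dx = sigma*sqrt(3*dt) = 0.208207
u = exp(dx) = 1.231468; d = 1/u = 0.812039
p_u = 0.151417, p_m = 0.666667, p_d = 0.181916
Discount per step: exp(-r*dt) = 0.995883
Stock lattice S(k, j) with j the centered position index:
  k=0: S(0,+0) = 8.8800
  k=1: S(1,-1) = 7.2109; S(1,+0) = 8.8800; S(1,+1) = 10.9354
  k=2: S(2,-2) = 5.8555; S(2,-1) = 7.2109; S(2,+0) = 8.8800; S(2,+1) = 10.9354; S(2,+2) = 13.4666
Terminal payoffs V(N, j) = max(S_T - K, 0):
  V(2,-2) = 0.000000; V(2,-1) = 0.000000; V(2,+0) = 0.800000; V(2,+1) = 2.855432; V(2,+2) = 5.386631
Backward induction: V(k, j) = exp(-r*dt) * [p_u * V(k+1, j+1) + p_m * V(k+1, j) + p_d * V(k+1, j-1)]
  V(1,-1) = exp(-r*dt) * [p_u*0.800000 + p_m*0.000000 + p_d*0.000000] = 0.120635
  V(1,+0) = exp(-r*dt) * [p_u*2.855432 + p_m*0.800000 + p_d*0.000000] = 0.961720
  V(1,+1) = exp(-r*dt) * [p_u*5.386631 + p_m*2.855432 + p_d*0.800000] = 2.852991
  V(0,+0) = exp(-r*dt) * [p_u*2.852991 + p_m*0.961720 + p_d*0.120635] = 1.090577


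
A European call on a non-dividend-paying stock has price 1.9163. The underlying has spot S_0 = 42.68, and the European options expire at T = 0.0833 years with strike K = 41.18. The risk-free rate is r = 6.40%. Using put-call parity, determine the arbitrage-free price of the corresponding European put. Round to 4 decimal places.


Put-call parity: C - P = S_0 * exp(-qT) - K * exp(-rT).
S_0 * exp(-qT) = 42.6800 * 1.00000000 = 42.68000000
K * exp(-rT) = 41.1800 * 0.99468299 = 40.96104535
P = C - S*exp(-qT) + K*exp(-rT)
P = 1.9163 - 42.68000000 + 40.96104535 = 0.1973

Answer: Put price = 0.1973


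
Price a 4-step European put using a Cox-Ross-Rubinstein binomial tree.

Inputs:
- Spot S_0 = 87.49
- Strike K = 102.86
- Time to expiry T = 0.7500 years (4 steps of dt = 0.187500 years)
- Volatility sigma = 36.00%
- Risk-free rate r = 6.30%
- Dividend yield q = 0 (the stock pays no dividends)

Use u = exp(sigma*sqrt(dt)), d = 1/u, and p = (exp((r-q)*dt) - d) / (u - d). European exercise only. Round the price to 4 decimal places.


Answer: Price = V(0,0) = 18.1467

Derivation:
dt = T/N = 0.187500
u = exp(sigma*sqrt(dt)) = 1.168691; d = 1/u = 0.855658
p = (exp((r-q)*dt) - d) / (u - d) = 0.499067
Discount per step: exp(-r*dt) = 0.988257
Stock lattice S(k, i) with i counting down-moves:
  k=0: S(0,0) = 87.4900
  k=1: S(1,0) = 102.2488; S(1,1) = 74.8615
  k=2: S(2,0) = 119.4973; S(2,1) = 87.4900; S(2,2) = 64.0558
  k=3: S(3,0) = 139.6554; S(3,1) = 102.2488; S(3,2) = 74.8615; S(3,3) = 54.8099
  k=4: S(4,0) = 163.2141; S(4,1) = 119.4973; S(4,2) = 87.4900; S(4,3) = 64.0558; S(4,4) = 46.8985
Terminal payoffs V(N, i) = max(K - S_T, 0):
  V(4,0) = 0.000000; V(4,1) = 0.000000; V(4,2) = 15.370000; V(4,3) = 38.804150; V(4,4) = 55.961476
Backward induction: V(k, i) = exp(-r*dt) * [p * V(k+1, i) + (1-p) * V(k+1, i+1)].
  V(3,0) = exp(-r*dt) * [p*0.000000 + (1-p)*0.000000] = 0.000000
  V(3,1) = exp(-r*dt) * [p*0.000000 + (1-p)*15.370000] = 7.608928
  V(3,2) = exp(-r*dt) * [p*15.370000 + (1-p)*38.804150] = 26.790600
  V(3,3) = exp(-r*dt) * [p*38.804150 + (1-p)*55.961476] = 46.842217
  V(2,0) = exp(-r*dt) * [p*0.000000 + (1-p)*7.608928] = 3.766804
  V(2,1) = exp(-r*dt) * [p*7.608928 + (1-p)*26.790600] = 17.015475
  V(2,2) = exp(-r*dt) * [p*26.790600 + (1-p)*46.842217] = 36.402563
  V(1,0) = exp(-r*dt) * [p*3.766804 + (1-p)*17.015475] = 10.281333
  V(1,1) = exp(-r*dt) * [p*17.015475 + (1-p)*36.402563] = 26.413252
  V(0,0) = exp(-r*dt) * [p*10.281333 + (1-p)*26.413252] = 18.146715


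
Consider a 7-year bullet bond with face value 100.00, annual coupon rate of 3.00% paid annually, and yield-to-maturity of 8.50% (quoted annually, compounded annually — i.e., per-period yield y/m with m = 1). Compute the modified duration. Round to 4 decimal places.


Answer: Modified duration = 5.7968

Derivation:
Coupon per period c = face * coupon_rate / m = 3.000000
Periods per year m = 1; per-period yield y/m = 0.085000
Number of cashflows N = 7
Cashflows (t years, CF_t, discount factor 1/(1+y/m)^(m*t), PV):
  t = 1.0000: CF_t = 3.000000, DF = 0.921659, PV = 2.764977
  t = 2.0000: CF_t = 3.000000, DF = 0.849455, PV = 2.548366
  t = 3.0000: CF_t = 3.000000, DF = 0.782908, PV = 2.348724
  t = 4.0000: CF_t = 3.000000, DF = 0.721574, PV = 2.164723
  t = 5.0000: CF_t = 3.000000, DF = 0.665045, PV = 1.995136
  t = 6.0000: CF_t = 3.000000, DF = 0.612945, PV = 1.838835
  t = 7.0000: CF_t = 103.000000, DF = 0.564926, PV = 58.187414
Price P = sum_t PV_t = 71.848176
First compute Macaulay numerator sum_t t * PV_t:
  t * PV_t at t = 1.0000: 2.764977
  t * PV_t at t = 2.0000: 5.096732
  t * PV_t at t = 3.0000: 7.046173
  t * PV_t at t = 4.0000: 8.658891
  t * PV_t at t = 5.0000: 9.975681
  t * PV_t at t = 6.0000: 11.033012
  t * PV_t at t = 7.0000: 407.311899
Macaulay duration D = 451.887365 / 71.848176 = 6.289476
Modified duration = D / (1 + y/m) = 6.289476 / (1 + 0.085000) = 5.796752


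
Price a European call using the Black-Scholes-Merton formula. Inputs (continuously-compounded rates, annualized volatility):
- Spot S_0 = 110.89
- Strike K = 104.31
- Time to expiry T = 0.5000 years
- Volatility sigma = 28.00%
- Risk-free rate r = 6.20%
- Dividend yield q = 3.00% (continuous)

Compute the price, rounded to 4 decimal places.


Answer: Price = 12.9708

Derivation:
d1 = (ln(S/K) + (r - q + 0.5*sigma^2) * T) / (sigma * sqrt(T)) = 0.48876981
d2 = d1 - sigma * sqrt(T) = 0.29077991
exp(-rT) = 0.96947557; exp(-qT) = 0.98511194
C = S_0 * exp(-qT) * N(d1) - K * exp(-rT) * N(d2)
N(d1) = 0.68749766; N(d2) = 0.61439017
C = 110.8900 * 0.98511194 * 0.68749766 - 104.3100 * 0.96947557 * 0.61439017 = 12.9708


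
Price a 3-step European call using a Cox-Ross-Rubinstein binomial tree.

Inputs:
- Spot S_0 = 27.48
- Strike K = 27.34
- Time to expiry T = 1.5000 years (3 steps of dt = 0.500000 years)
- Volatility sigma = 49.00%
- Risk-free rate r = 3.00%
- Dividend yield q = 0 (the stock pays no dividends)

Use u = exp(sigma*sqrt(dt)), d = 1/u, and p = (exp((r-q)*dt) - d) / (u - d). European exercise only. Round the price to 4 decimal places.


dt = T/N = 0.500000
u = exp(sigma*sqrt(dt)) = 1.414084; d = 1/u = 0.707171
p = (exp((r-q)*dt) - d) / (u - d) = 0.435615
Discount per step: exp(-r*dt) = 0.985112
Stock lattice S(k, i) with i counting down-moves:
  k=0: S(0,0) = 27.4800
  k=1: S(1,0) = 38.8590; S(1,1) = 19.4331
  k=2: S(2,0) = 54.9500; S(2,1) = 27.4800; S(2,2) = 13.7425
  k=3: S(3,0) = 77.7039; S(3,1) = 38.8590; S(3,2) = 19.4331; S(3,3) = 9.7183
Terminal payoffs V(N, i) = max(S_T - K, 0):
  V(3,0) = 50.363899; V(3,1) = 11.519042; V(3,2) = 0.000000; V(3,3) = 0.000000
Backward induction: V(k, i) = exp(-r*dt) * [p * V(k+1, i) + (1-p) * V(k+1, i+1)].
  V(2,0) = exp(-r*dt) * [p*50.363899 + (1-p)*11.519042] = 28.017008
  V(2,1) = exp(-r*dt) * [p*11.519042 + (1-p)*0.000000] = 4.943157
  V(2,2) = exp(-r*dt) * [p*0.000000 + (1-p)*0.000000] = 0.000000
  V(1,0) = exp(-r*dt) * [p*28.017008 + (1-p)*4.943157] = 14.771227
  V(1,1) = exp(-r*dt) * [p*4.943157 + (1-p)*0.000000] = 2.121253
  V(0,0) = exp(-r*dt) * [p*14.771227 + (1-p)*2.121253] = 7.518145

Answer: Price = V(0,0) = 7.5181
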